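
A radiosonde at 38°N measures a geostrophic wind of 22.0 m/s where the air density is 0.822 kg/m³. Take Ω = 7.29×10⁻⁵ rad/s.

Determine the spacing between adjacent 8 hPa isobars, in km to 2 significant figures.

Coriolis parameter at 38°N:
f = 2Ω sin φ = 2 × 7.29×10⁻⁵ × sin 38° = 8.98×10⁻⁵ s⁻¹
Geostrophic balance rearranged: |∂P/∂n| = f ρ V_g
|∂P/∂n| = 8.98×10⁻⁵ × 0.822 × 22.0 = 1.62×10⁻³ Pa/m
Isobar spacing: Δn = ΔP/|∂P/∂n| = 800 Pa / 1.62×10⁻³ Pa/m = 492829 m ≈ 490 km

490 km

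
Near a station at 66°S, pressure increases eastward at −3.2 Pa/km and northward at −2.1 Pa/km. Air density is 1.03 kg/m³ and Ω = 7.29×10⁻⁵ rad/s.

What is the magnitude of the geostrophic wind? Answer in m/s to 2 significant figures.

Coriolis parameter at 66°S:
f = 2Ω sin φ = 2 × 7.29×10⁻⁵ × sin 66° = 1.33×10⁻⁴ s⁻¹
In the Southern Hemisphere f is negative: f = −1.33×10⁻⁴ s⁻¹.
Component geostrophic relations (x east, y north):
u_g = −(1/(fρ)) ∂P/∂y,  v_g = (1/(fρ)) ∂P/∂x
u_g = −(−2.1×10⁻³)/(−1.33×10⁻⁴ × 1.03) = −15.3 m/s;  v_g = (−3.2×10⁻³)/(−1.33×10⁻⁴ × 1.03) = 23.3 m/s
|V_g| = √(u_g² + v_g²) = 27.9 m/s

28 m/s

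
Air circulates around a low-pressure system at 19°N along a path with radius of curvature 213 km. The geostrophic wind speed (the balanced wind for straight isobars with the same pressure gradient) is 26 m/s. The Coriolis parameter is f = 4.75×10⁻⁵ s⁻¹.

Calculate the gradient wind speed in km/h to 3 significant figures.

43.0 km/h

Around a low, centrifugal force acts outward with Coriolis, so pressure-gradient force balances both:
(1/ρ)|∂P/∂n| = fV + V²/R  →  V² + fR·V − fR·V_g = 0
With fR = 4.75×10⁻⁵ × 213×10³ m = 10.1 m/s:
V = [−fR + √((fR)² + 4 fR V_g)]/2 = [−10.1 + √(10.1² + 4×10.1×26)]/2 = 11.9 m/s
Subgeostrophic (V < V_g = 26 m/s), as expected around a low.
Converting: 11.9 m/s × 3.6 = 43.0 km/h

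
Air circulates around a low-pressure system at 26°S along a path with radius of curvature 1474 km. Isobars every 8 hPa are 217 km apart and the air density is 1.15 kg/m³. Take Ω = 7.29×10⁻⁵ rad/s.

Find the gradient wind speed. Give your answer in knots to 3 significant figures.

Coriolis parameter at 26°S:
f = 2Ω sin φ = 2 × 7.29×10⁻⁵ × sin 26° = 6.39×10⁻⁵ s⁻¹
Pressure gradient: |∂P/∂n| = 800 Pa / 217000 m = 3.69×10⁻³ Pa/m
Geostrophic speed: V_g = |∂P/∂n|/(fρ) = 3.69×10⁻³/(6.39×10⁻⁵ × 1.15) = 50.2 m/s
Around a low, centrifugal force acts outward with Coriolis, so pressure-gradient force balances both:
(1/ρ)|∂P/∂n| = fV + V²/R  →  V² + fR·V − fR·V_g = 0
With fR = 6.39×10⁻⁵ × 1474×10³ m = 94.2 m/s:
V = [−fR + √((fR)² + 4 fR V_g)]/2 = [−94.2 + √(94.2² + 4×94.2×50.2)]/2 = 36.2 m/s
Subgeostrophic (V < V_g = 50.2 m/s), as expected around a low.
Converting: 36.2 m/s × 1.944 = 70.4 knots

70.4 knots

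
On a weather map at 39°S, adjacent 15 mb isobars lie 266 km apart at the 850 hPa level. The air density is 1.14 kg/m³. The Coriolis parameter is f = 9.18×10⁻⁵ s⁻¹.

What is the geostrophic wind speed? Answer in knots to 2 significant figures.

100 knots

Pressure gradient: |∂P/∂n| = 1500 Pa / 266000 m = 5.64×10⁻³ Pa/m
Geostrophic balance (pressure-gradient force = Coriolis force):
V_g = (1/(fρ)) |∂P/∂n| = 5.64×10⁻³ / (9.18×10⁻⁵ × 1.14) = 53.9 m/s
Converting: 53.9 m/s × 1.944 = 100 knots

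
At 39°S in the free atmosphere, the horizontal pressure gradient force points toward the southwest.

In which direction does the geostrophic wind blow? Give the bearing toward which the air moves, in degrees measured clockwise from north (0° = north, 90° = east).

135°

The pressure-gradient force points toward the southwest (bearing 225°).
Geostrophic balance: in the Southern Hemisphere the Coriolis force deflects motion to the left, so the geostrophic wind blows 90° to the left of the pressure-gradient force (low pressure on the right).
Rotating 225° by 90° counterclockwise gives 135° — the wind blows toward the southeast.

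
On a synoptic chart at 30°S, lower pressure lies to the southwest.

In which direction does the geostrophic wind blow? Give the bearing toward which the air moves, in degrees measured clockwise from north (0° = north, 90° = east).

The pressure-gradient force points toward the southwest (bearing 225°).
Geostrophic balance: in the Southern Hemisphere the Coriolis force deflects motion to the left, so the geostrophic wind blows 90° to the left of the pressure-gradient force (low pressure on the right).
Rotating 225° by 90° counterclockwise gives 135° — the wind blows toward the southeast.

135°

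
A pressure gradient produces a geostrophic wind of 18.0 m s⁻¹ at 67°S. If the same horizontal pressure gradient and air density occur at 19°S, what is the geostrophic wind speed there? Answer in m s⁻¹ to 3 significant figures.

With the same pressure gradient and density, V_g ∝ 1/f ∝ 1/sin φ.
V₂ = V₁ · sin φ₁ / sin φ₂ = 18.0 × sin 67° / sin 19°
V₂ = 18.0 × 0.9205/0.3256 = 50.9 m s⁻¹

50.9 m s⁻¹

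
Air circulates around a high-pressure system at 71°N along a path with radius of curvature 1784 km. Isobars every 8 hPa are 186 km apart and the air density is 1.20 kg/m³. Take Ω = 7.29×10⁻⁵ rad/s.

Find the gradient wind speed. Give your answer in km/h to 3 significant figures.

Coriolis parameter at 71°N:
f = 2Ω sin φ = 2 × 7.29×10⁻⁵ × sin 71° = 1.38×10⁻⁴ s⁻¹
Pressure gradient: |∂P/∂n| = 800 Pa / 186000 m = 4.30×10⁻³ Pa/m
Geostrophic speed: V_g = |∂P/∂n|/(fρ) = 4.30×10⁻³/(1.38×10⁻⁴ × 1.20) = 26.0 m/s
Around a high, pressure-gradient force acts outward with centrifugal, so Coriolis balances both:
fV = (1/ρ)|∂P/∂n| + V²/R  →  V² − fR·V + fR·V_g = 0
With fR = 1.38×10⁻⁴ × 1784×10³ m = 246 m/s:
V = [fR − √((fR)² − 4 fR V_g)]/2 = [246 − √(246² − 4×246×26)]/2 = 29.6 m/s
Supergeostrophic (V > V_g = 26 m/s), as expected around a high.
Converting: 29.6 m/s × 3.6 = 106 km/h

106 km/h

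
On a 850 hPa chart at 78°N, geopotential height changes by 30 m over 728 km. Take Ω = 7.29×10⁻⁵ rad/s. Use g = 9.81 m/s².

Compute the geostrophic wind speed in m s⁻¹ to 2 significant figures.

Coriolis parameter at 78°N:
f = 2Ω sin φ = 2 × 7.29×10⁻⁵ × sin 78° = 1.43×10⁻⁴ s⁻¹
Height gradient: |∂Z/∂n| = 30 m / 728000 m = 4.12×10⁻⁵
On a pressure surface, geostrophic balance gives V_g = (g/f)|∂Z/∂n|:
V_g = 9.81 × 4.12×10⁻⁵ / 1.43×10⁻⁴ = 2.83 m/s

2.8 m s⁻¹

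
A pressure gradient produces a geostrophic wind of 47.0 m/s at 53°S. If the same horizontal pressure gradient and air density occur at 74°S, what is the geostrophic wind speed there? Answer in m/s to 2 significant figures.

39 m/s

With the same pressure gradient and density, V_g ∝ 1/f ∝ 1/sin φ.
V₂ = V₁ · sin φ₁ / sin φ₂ = 47.0 × sin 53° / sin 74°
V₂ = 47.0 × 0.7986/0.9613 = 39 m/s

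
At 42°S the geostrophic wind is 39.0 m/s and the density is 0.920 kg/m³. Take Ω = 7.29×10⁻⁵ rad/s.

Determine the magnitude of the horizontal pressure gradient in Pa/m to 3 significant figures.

3.50×10⁻³ Pa/m

Coriolis parameter at 42°S:
f = 2Ω sin φ = 2 × 7.29×10⁻⁵ × sin 42° = 9.76×10⁻⁵ s⁻¹
Geostrophic balance rearranged: |∂P/∂n| = f ρ V_g
|∂P/∂n| = 9.76×10⁻⁵ × 0.920 × 39.0 = 3.50×10⁻³ Pa/m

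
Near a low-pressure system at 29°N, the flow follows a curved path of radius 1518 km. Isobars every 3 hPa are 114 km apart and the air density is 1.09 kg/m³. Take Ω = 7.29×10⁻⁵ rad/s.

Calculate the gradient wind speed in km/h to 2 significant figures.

Coriolis parameter at 29°N:
f = 2Ω sin φ = 2 × 7.29×10⁻⁵ × sin 29° = 7.07×10⁻⁵ s⁻¹
Pressure gradient: |∂P/∂n| = 300 Pa / 114000 m = 2.63×10⁻³ Pa/m
Geostrophic speed: V_g = |∂P/∂n|/(fρ) = 2.63×10⁻³/(7.07×10⁻⁵ × 1.09) = 34.2 m/s
Around a low, centrifugal force acts outward with Coriolis, so pressure-gradient force balances both:
(1/ρ)|∂P/∂n| = fV + V²/R  →  V² + fR·V − fR·V_g = 0
With fR = 7.07×10⁻⁵ × 1518×10³ m = 107 m/s:
V = [−fR + √((fR)² + 4 fR V_g)]/2 = [−107 + √(107² + 4×107×34.2)]/2 = 27.2 m/s
Subgeostrophic (V < V_g = 34.2 m/s), as expected around a low.
Converting: 27.2 m/s × 3.6 = 98 km/h

98 km/h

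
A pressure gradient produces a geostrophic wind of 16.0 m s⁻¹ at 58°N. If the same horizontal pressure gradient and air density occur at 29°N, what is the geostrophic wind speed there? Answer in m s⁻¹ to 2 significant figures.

With the same pressure gradient and density, V_g ∝ 1/f ∝ 1/sin φ.
V₂ = V₁ · sin φ₁ / sin φ₂ = 16.0 × sin 58° / sin 29°
V₂ = 16.0 × 0.8480/0.4848 = 28 m s⁻¹

28 m s⁻¹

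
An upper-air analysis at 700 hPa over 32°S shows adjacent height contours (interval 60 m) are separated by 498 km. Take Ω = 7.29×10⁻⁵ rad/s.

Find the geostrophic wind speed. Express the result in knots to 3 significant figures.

29.7 knots

Coriolis parameter at 32°S:
f = 2Ω sin φ = 2 × 7.29×10⁻⁵ × sin 32° = 7.73×10⁻⁵ s⁻¹
Height gradient: |∂Z/∂n| = 60 m / 498000 m = 1.20×10⁻⁴
On a pressure surface, geostrophic balance gives V_g = (g/f)|∂Z/∂n|:
V_g = 9.81 × 1.20×10⁻⁴ / 7.73×10⁻⁵ = 15.3 m/s
Converting: 15.3 m/s × 1.944 = 29.7 knots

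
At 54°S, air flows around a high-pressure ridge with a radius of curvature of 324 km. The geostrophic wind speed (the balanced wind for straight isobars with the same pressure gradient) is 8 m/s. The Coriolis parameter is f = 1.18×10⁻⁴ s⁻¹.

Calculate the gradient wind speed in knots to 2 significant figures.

Around a high, pressure-gradient force acts outward with centrifugal, so Coriolis balances both:
fV = (1/ρ)|∂P/∂n| + V²/R  →  V² − fR·V + fR·V_g = 0
With fR = 1.18×10⁻⁴ × 324×10³ m = 38.2 m/s:
V = [fR − √((fR)² − 4 fR V_g)]/2 = [38.2 − √(38.2² − 4×38.2×8)]/2 = 11.4 m/s
Supergeostrophic (V > V_g = 8 m/s), as expected around a high.
Converting: 11.4 m/s × 1.944 = 22 knots

22 knots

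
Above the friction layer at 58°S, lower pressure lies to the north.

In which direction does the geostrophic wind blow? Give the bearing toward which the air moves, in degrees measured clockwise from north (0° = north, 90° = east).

270°

The pressure-gradient force points toward the north (bearing 000°).
Geostrophic balance: in the Southern Hemisphere the Coriolis force deflects motion to the left, so the geostrophic wind blows 90° to the left of the pressure-gradient force (low pressure on the right).
Rotating 000° by 90° counterclockwise gives 270° — the wind blows toward the west.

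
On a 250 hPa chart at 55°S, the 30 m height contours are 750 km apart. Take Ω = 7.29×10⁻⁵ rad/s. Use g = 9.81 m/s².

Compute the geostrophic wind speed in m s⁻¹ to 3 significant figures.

3.29 m s⁻¹

Coriolis parameter at 55°S:
f = 2Ω sin φ = 2 × 7.29×10⁻⁵ × sin 55° = 1.19×10⁻⁴ s⁻¹
Height gradient: |∂Z/∂n| = 30 m / 750000 m = 4.00×10⁻⁵
On a pressure surface, geostrophic balance gives V_g = (g/f)|∂Z/∂n|:
V_g = 9.81 × 4.00×10⁻⁵ / 1.19×10⁻⁴ = 3.29 m/s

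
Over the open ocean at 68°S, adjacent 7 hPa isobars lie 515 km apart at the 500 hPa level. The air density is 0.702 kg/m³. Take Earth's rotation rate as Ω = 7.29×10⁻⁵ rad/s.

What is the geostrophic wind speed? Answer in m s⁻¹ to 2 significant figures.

14 m s⁻¹

Coriolis parameter at 68°S:
f = 2Ω sin φ = 2 × 7.29×10⁻⁵ × sin 68° = 1.35×10⁻⁴ s⁻¹
Pressure gradient: |∂P/∂n| = 700 Pa / 515000 m = 1.36×10⁻³ Pa/m
Geostrophic balance (pressure-gradient force = Coriolis force):
V_g = (1/(fρ)) |∂P/∂n| = 1.36×10⁻³ / (1.35×10⁻⁴ × 0.702) = 14.3 m/s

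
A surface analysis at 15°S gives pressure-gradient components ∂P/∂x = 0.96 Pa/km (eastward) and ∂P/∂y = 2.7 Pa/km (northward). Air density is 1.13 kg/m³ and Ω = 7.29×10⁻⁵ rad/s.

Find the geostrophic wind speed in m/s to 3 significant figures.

Coriolis parameter at 15°S:
f = 2Ω sin φ = 2 × 7.29×10⁻⁵ × sin 15° = 3.77×10⁻⁵ s⁻¹
In the Southern Hemisphere f is negative: f = −3.77×10⁻⁵ s⁻¹.
Component geostrophic relations (x east, y north):
u_g = −(1/(fρ)) ∂P/∂y,  v_g = (1/(fρ)) ∂P/∂x
u_g = −(2.7×10⁻³)/(−3.77×10⁻⁵ × 1.13) = 63.3 m/s;  v_g = (0.96×10⁻³)/(−3.77×10⁻⁵ × 1.13) = −22.5 m/s
|V_g| = √(u_g² + v_g²) = 67.2 m/s

67.2 m/s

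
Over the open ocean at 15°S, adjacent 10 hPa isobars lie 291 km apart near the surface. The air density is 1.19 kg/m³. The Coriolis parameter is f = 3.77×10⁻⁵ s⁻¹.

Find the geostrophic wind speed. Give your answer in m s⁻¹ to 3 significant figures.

Pressure gradient: |∂P/∂n| = 1000 Pa / 291000 m = 3.44×10⁻³ Pa/m
Geostrophic balance (pressure-gradient force = Coriolis force):
V_g = (1/(fρ)) |∂P/∂n| = 3.44×10⁻³ / (3.77×10⁻⁵ × 1.19) = 76.6 m/s

76.6 m s⁻¹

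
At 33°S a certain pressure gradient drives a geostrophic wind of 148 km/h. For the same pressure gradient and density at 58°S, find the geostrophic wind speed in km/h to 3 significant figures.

With the same pressure gradient and density, V_g ∝ 1/f ∝ 1/sin φ.
V₂ = V₁ · sin φ₁ / sin φ₂ = 148 × sin 33° / sin 58°
V₂ = 148 × 0.5446/0.8480 = 95.0 km/h

95.0 km/h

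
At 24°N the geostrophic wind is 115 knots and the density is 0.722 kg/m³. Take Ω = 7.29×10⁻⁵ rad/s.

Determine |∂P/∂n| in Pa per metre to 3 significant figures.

Coriolis parameter at 24°N:
f = 2Ω sin φ = 2 × 7.29×10⁻⁵ × sin 24° = 5.93×10⁻⁵ s⁻¹
Wind speed in SI: 115 knots = 59.2 m/s
Geostrophic balance rearranged: |∂P/∂n| = f ρ V_g
|∂P/∂n| = 5.93×10⁻⁵ × 0.722 × 59.2 = 2.53×10⁻³ Pa/m

2.53×10⁻³ Pa/m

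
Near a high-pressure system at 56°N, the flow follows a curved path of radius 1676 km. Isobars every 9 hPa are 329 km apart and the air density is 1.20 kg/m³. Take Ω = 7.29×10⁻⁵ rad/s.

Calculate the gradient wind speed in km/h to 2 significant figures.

Coriolis parameter at 56°N:
f = 2Ω sin φ = 2 × 7.29×10⁻⁵ × sin 56° = 1.21×10⁻⁴ s⁻¹
Pressure gradient: |∂P/∂n| = 900 Pa / 329000 m = 2.74×10⁻³ Pa/m
Geostrophic speed: V_g = |∂P/∂n|/(fρ) = 2.74×10⁻³/(1.21×10⁻⁴ × 1.20) = 18.9 m/s
Around a high, pressure-gradient force acts outward with centrifugal, so Coriolis balances both:
fV = (1/ρ)|∂P/∂n| + V²/R  →  V² − fR·V + fR·V_g = 0
With fR = 1.21×10⁻⁴ × 1676×10³ m = 203 m/s:
V = [fR − √((fR)² − 4 fR V_g)]/2 = [203 − √(203² − 4×203×18.9)]/2 = 21 m/s
Supergeostrophic (V > V_g = 18.9 m/s), as expected around a high.
Converting: 21 m/s × 3.6 = 76 km/h

76 km/h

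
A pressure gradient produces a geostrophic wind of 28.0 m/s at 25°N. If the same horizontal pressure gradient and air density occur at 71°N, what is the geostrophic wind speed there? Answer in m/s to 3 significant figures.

With the same pressure gradient and density, V_g ∝ 1/f ∝ 1/sin φ.
V₂ = V₁ · sin φ₁ / sin φ₂ = 28.0 × sin 25° / sin 71°
V₂ = 28.0 × 0.4226/0.9455 = 12.5 m/s

12.5 m/s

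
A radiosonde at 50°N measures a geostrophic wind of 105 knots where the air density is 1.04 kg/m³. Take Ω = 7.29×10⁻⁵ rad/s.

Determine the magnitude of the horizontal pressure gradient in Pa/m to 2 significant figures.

6.3×10⁻³ Pa/m

Coriolis parameter at 50°N:
f = 2Ω sin φ = 2 × 7.29×10⁻⁵ × sin 50° = 1.12×10⁻⁴ s⁻¹
Wind speed in SI: 105 knots = 54.0 m/s
Geostrophic balance rearranged: |∂P/∂n| = f ρ V_g
|∂P/∂n| = 1.12×10⁻⁴ × 1.04 × 54.0 = 6.27×10⁻³ Pa/m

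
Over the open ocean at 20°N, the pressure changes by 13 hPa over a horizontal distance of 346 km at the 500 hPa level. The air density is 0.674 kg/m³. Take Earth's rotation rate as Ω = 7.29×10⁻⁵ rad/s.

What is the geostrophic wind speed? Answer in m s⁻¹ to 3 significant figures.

Coriolis parameter at 20°N:
f = 2Ω sin φ = 2 × 7.29×10⁻⁵ × sin 20° = 4.99×10⁻⁵ s⁻¹
Pressure gradient: |∂P/∂n| = 1300 Pa / 346000 m = 3.76×10⁻³ Pa/m
Geostrophic balance (pressure-gradient force = Coriolis force):
V_g = (1/(fρ)) |∂P/∂n| = 3.76×10⁻³ / (4.99×10⁻⁵ × 0.674) = 112 m/s

112 m s⁻¹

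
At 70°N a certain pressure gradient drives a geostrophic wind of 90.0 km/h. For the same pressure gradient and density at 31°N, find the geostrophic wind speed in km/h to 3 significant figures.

164 km/h

With the same pressure gradient and density, V_g ∝ 1/f ∝ 1/sin φ.
V₂ = V₁ · sin φ₁ / sin φ₂ = 90.0 × sin 70° / sin 31°
V₂ = 90.0 × 0.9397/0.5150 = 164 km/h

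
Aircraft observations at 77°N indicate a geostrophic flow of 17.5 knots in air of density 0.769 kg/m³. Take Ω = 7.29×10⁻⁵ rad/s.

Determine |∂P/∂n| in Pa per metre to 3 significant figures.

Coriolis parameter at 77°N:
f = 2Ω sin φ = 2 × 7.29×10⁻⁵ × sin 77° = 1.42×10⁻⁴ s⁻¹
Wind speed in SI: 17.5 knots = 9.00 m/s
Geostrophic balance rearranged: |∂P/∂n| = f ρ V_g
|∂P/∂n| = 1.42×10⁻⁴ × 0.769 × 9.00 = 9.84×10⁻⁴ Pa/m

9.84×10⁻⁴ Pa/m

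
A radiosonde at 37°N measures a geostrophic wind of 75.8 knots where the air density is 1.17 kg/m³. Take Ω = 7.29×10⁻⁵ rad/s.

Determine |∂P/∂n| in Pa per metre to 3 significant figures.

4.00×10⁻³ Pa/m

Coriolis parameter at 37°N:
f = 2Ω sin φ = 2 × 7.29×10⁻⁵ × sin 37° = 8.77×10⁻⁵ s⁻¹
Wind speed in SI: 75.8 knots = 39.0 m/s
Geostrophic balance rearranged: |∂P/∂n| = f ρ V_g
|∂P/∂n| = 8.77×10⁻⁵ × 1.17 × 39.0 = 4.00×10⁻³ Pa/m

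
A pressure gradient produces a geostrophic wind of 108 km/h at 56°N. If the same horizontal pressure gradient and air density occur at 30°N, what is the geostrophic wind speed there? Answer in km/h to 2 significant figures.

180 km/h

With the same pressure gradient and density, V_g ∝ 1/f ∝ 1/sin φ.
V₂ = V₁ · sin φ₁ / sin φ₂ = 108 × sin 56° / sin 30°
V₂ = 108 × 0.8290/0.5000 = 180 km/h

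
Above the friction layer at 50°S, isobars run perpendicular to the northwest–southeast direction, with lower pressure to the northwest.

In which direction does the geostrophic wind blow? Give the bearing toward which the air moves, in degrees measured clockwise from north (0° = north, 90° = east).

225°

The pressure-gradient force points toward the northwest (bearing 315°).
Geostrophic balance: in the Southern Hemisphere the Coriolis force deflects motion to the left, so the geostrophic wind blows 90° to the left of the pressure-gradient force (low pressure on the right).
Rotating 315° by 90° counterclockwise gives 225° — the wind blows toward the southwest.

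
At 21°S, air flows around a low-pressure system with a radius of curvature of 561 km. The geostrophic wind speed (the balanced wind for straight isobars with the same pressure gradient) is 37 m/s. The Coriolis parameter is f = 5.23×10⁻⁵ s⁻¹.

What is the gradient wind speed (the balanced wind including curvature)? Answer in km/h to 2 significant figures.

Around a low, centrifugal force acts outward with Coriolis, so pressure-gradient force balances both:
(1/ρ)|∂P/∂n| = fV + V²/R  →  V² + fR·V − fR·V_g = 0
With fR = 5.23×10⁻⁵ × 561×10³ m = 29.3 m/s:
V = [−fR + √((fR)² + 4 fR V_g)]/2 = [−29.3 + √(29.3² + 4×29.3×37)]/2 = 21.4 m/s
Subgeostrophic (V < V_g = 37 m/s), as expected around a low.
Converting: 21.4 m/s × 3.6 = 77 km/h

77 km/h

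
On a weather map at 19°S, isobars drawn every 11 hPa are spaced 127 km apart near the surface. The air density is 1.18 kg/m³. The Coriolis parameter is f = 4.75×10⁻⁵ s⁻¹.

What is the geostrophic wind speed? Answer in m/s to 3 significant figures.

155 m/s

Pressure gradient: |∂P/∂n| = 1100 Pa / 127000 m = 8.66×10⁻³ Pa/m
Geostrophic balance (pressure-gradient force = Coriolis force):
V_g = (1/(fρ)) |∂P/∂n| = 8.66×10⁻³ / (4.75×10⁻⁵ × 1.18) = 155 m/s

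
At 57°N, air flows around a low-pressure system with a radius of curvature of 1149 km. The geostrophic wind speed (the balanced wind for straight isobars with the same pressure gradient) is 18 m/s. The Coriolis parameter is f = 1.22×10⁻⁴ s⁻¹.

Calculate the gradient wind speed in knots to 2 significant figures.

Around a low, centrifugal force acts outward with Coriolis, so pressure-gradient force balances both:
(1/ρ)|∂P/∂n| = fV + V²/R  →  V² + fR·V − fR·V_g = 0
With fR = 1.22×10⁻⁴ × 1149×10³ m = 140 m/s:
V = [−fR + √((fR)² + 4 fR V_g)]/2 = [−140 + √(140² + 4×140×18)]/2 = 16.1 m/s
Subgeostrophic (V < V_g = 18 m/s), as expected around a low.
Converting: 16.1 m/s × 1.944 = 31 knots

31 knots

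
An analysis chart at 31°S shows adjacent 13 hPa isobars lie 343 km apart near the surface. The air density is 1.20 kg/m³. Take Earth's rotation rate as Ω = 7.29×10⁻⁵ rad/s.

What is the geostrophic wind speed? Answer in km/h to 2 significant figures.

Coriolis parameter at 31°S:
f = 2Ω sin φ = 2 × 7.29×10⁻⁵ × sin 31° = 7.51×10⁻⁵ s⁻¹
Pressure gradient: |∂P/∂n| = 1300 Pa / 343000 m = 3.79×10⁻³ Pa/m
Geostrophic balance (pressure-gradient force = Coriolis force):
V_g = (1/(fρ)) |∂P/∂n| = 3.79×10⁻³ / (7.51×10⁻⁵ × 1.20) = 42.1 m/s
Converting: 42.1 m/s × 3.6 = 150 km/h

150 km/h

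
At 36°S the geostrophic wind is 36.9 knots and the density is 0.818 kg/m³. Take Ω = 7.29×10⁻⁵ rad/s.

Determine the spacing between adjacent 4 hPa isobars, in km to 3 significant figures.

Coriolis parameter at 36°S:
f = 2Ω sin φ = 2 × 7.29×10⁻⁵ × sin 36° = 8.57×10⁻⁵ s⁻¹
Wind speed in SI: 36.9 knots = 19.0 m/s
Geostrophic balance rearranged: |∂P/∂n| = f ρ V_g
|∂P/∂n| = 8.57×10⁻⁵ × 0.818 × 19.0 = 1.33×10⁻³ Pa/m
Isobar spacing: Δn = ΔP/|∂P/∂n| = 400 Pa / 1.33×10⁻³ Pa/m = 300584 m ≈ 301 km

301 km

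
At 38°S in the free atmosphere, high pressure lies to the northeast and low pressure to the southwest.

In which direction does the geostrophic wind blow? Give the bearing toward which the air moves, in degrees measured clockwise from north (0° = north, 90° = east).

135°

The pressure-gradient force points toward the southwest (bearing 225°).
Geostrophic balance: in the Southern Hemisphere the Coriolis force deflects motion to the left, so the geostrophic wind blows 90° to the left of the pressure-gradient force (low pressure on the right).
Rotating 225° by 90° counterclockwise gives 135° — the wind blows toward the southeast.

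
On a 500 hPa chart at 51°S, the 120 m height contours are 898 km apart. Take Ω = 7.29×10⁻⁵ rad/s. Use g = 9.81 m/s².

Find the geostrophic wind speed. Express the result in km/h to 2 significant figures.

42 km/h

Coriolis parameter at 51°S:
f = 2Ω sin φ = 2 × 7.29×10⁻⁵ × sin 51° = 1.13×10⁻⁴ s⁻¹
Height gradient: |∂Z/∂n| = 120 m / 898000 m = 1.34×10⁻⁴
On a pressure surface, geostrophic balance gives V_g = (g/f)|∂Z/∂n|:
V_g = 9.81 × 1.34×10⁻⁴ / 1.13×10⁻⁴ = 11.6 m/s
Converting: 11.6 m/s × 3.6 = 42 km/h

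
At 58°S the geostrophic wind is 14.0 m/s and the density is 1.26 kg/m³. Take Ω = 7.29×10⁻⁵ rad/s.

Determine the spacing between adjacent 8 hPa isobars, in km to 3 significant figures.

367 km

Coriolis parameter at 58°S:
f = 2Ω sin φ = 2 × 7.29×10⁻⁵ × sin 58° = 1.24×10⁻⁴ s⁻¹
Geostrophic balance rearranged: |∂P/∂n| = f ρ V_g
|∂P/∂n| = 1.24×10⁻⁴ × 1.26 × 14.0 = 2.18×10⁻³ Pa/m
Isobar spacing: Δn = ΔP/|∂P/∂n| = 800 Pa / 2.18×10⁻³ Pa/m = 366787 m ≈ 367 km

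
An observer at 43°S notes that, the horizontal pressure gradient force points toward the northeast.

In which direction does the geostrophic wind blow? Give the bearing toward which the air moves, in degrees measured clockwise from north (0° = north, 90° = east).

315°

The pressure-gradient force points toward the northeast (bearing 045°).
Geostrophic balance: in the Southern Hemisphere the Coriolis force deflects motion to the left, so the geostrophic wind blows 90° to the left of the pressure-gradient force (low pressure on the right).
Rotating 045° by 90° counterclockwise gives 315° — the wind blows toward the northwest.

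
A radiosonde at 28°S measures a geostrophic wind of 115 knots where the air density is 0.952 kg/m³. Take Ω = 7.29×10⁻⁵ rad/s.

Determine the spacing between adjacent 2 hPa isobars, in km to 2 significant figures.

Coriolis parameter at 28°S:
f = 2Ω sin φ = 2 × 7.29×10⁻⁵ × sin 28° = 6.84×10⁻⁵ s⁻¹
Wind speed in SI: 115 knots = 59.2 m/s
Geostrophic balance rearranged: |∂P/∂n| = f ρ V_g
|∂P/∂n| = 6.84×10⁻⁵ × 0.952 × 59.2 = 3.86×10⁻³ Pa/m
Isobar spacing: Δn = ΔP/|∂P/∂n| = 200 Pa / 3.86×10⁻³ Pa/m = 51879 m ≈ 52 km

52 km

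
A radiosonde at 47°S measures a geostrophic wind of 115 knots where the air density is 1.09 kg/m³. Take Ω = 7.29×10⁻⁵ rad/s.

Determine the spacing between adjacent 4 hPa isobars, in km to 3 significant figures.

Coriolis parameter at 47°S:
f = 2Ω sin φ = 2 × 7.29×10⁻⁵ × sin 47° = 1.07×10⁻⁴ s⁻¹
Wind speed in SI: 115 knots = 59.2 m/s
Geostrophic balance rearranged: |∂P/∂n| = f ρ V_g
|∂P/∂n| = 1.07×10⁻⁴ × 1.09 × 59.2 = 6.88×10⁻³ Pa/m
Isobar spacing: Δn = ΔP/|∂P/∂n| = 400 Pa / 6.88×10⁻³ Pa/m = 58172 m ≈ 58.2 km

58.2 km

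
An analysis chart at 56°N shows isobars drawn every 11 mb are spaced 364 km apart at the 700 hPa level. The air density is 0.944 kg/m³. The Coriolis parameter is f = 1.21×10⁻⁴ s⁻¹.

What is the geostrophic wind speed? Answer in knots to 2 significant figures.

51 knots

Pressure gradient: |∂P/∂n| = 1100 Pa / 364000 m = 3.02×10⁻³ Pa/m
Geostrophic balance (pressure-gradient force = Coriolis force):
V_g = (1/(fρ)) |∂P/∂n| = 3.02×10⁻³ / (1.21×10⁻⁴ × 0.944) = 26.5 m/s
Converting: 26.5 m/s × 1.944 = 51 knots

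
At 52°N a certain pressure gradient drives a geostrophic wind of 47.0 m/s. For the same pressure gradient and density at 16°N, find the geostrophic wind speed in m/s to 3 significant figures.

134 m/s

With the same pressure gradient and density, V_g ∝ 1/f ∝ 1/sin φ.
V₂ = V₁ · sin φ₁ / sin φ₂ = 47.0 × sin 52° / sin 16°
V₂ = 47.0 × 0.7880/0.2756 = 134 m/s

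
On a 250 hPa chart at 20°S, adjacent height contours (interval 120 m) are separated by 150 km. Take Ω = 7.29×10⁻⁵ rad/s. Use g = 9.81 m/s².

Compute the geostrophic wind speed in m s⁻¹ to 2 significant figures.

160 m s⁻¹

Coriolis parameter at 20°S:
f = 2Ω sin φ = 2 × 7.29×10⁻⁵ × sin 20° = 4.99×10⁻⁵ s⁻¹
Height gradient: |∂Z/∂n| = 120 m / 150000 m = 8.00×10⁻⁴
On a pressure surface, geostrophic balance gives V_g = (g/f)|∂Z/∂n|:
V_g = 9.81 × 8.00×10⁻⁴ / 4.99×10⁻⁵ = 157 m/s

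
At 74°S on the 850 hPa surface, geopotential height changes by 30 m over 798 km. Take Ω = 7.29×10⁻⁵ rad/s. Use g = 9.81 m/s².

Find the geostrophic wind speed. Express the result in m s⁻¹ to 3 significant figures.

Coriolis parameter at 74°S:
f = 2Ω sin φ = 2 × 7.29×10⁻⁵ × sin 74° = 1.40×10⁻⁴ s⁻¹
Height gradient: |∂Z/∂n| = 30 m / 798000 m = 3.76×10⁻⁵
On a pressure surface, geostrophic balance gives V_g = (g/f)|∂Z/∂n|:
V_g = 9.81 × 3.76×10⁻⁵ / 1.40×10⁻⁴ = 2.63 m/s

2.63 m s⁻¹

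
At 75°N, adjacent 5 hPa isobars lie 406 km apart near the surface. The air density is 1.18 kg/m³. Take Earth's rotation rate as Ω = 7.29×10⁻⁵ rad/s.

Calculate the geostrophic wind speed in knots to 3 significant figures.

14.4 knots

Coriolis parameter at 75°N:
f = 2Ω sin φ = 2 × 7.29×10⁻⁵ × sin 75° = 1.41×10⁻⁴ s⁻¹
Pressure gradient: |∂P/∂n| = 500 Pa / 406000 m = 1.23×10⁻³ Pa/m
Geostrophic balance (pressure-gradient force = Coriolis force):
V_g = (1/(fρ)) |∂P/∂n| = 1.23×10⁻³ / (1.41×10⁻⁴ × 1.18) = 7.41 m/s
Converting: 7.41 m/s × 1.944 = 14.4 knots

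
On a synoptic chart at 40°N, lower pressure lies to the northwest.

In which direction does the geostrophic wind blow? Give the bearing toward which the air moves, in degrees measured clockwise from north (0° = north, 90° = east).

The pressure-gradient force points toward the northwest (bearing 315°).
Geostrophic balance: in the Northern Hemisphere the Coriolis force deflects motion to the right, so the geostrophic wind blows 90° to the right of the pressure-gradient force (low pressure on the left).
Rotating 315° by 90° clockwise gives 045° — the wind blows toward the northeast.

045°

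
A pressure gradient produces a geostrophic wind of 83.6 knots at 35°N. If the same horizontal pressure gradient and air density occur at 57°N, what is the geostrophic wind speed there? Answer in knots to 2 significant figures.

With the same pressure gradient and density, V_g ∝ 1/f ∝ 1/sin φ.
V₂ = V₁ · sin φ₁ / sin φ₂ = 83.6 × sin 35° / sin 57°
V₂ = 83.6 × 0.5736/0.8387 = 57 knots

57 knots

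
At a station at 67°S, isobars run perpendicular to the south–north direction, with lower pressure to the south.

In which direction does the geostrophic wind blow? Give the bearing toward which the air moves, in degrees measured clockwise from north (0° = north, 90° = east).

090°

The pressure-gradient force points toward the south (bearing 180°).
Geostrophic balance: in the Southern Hemisphere the Coriolis force deflects motion to the left, so the geostrophic wind blows 90° to the left of the pressure-gradient force (low pressure on the right).
Rotating 180° by 90° counterclockwise gives 090° — the wind blows toward the east.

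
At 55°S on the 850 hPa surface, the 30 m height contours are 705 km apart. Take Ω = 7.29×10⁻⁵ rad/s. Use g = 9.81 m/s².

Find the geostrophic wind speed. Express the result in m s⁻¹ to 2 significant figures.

Coriolis parameter at 55°S:
f = 2Ω sin φ = 2 × 7.29×10⁻⁵ × sin 55° = 1.19×10⁻⁴ s⁻¹
Height gradient: |∂Z/∂n| = 30 m / 705000 m = 4.26×10⁻⁵
On a pressure surface, geostrophic balance gives V_g = (g/f)|∂Z/∂n|:
V_g = 9.81 × 4.26×10⁻⁵ / 1.19×10⁻⁴ = 3.50 m/s

3.5 m s⁻¹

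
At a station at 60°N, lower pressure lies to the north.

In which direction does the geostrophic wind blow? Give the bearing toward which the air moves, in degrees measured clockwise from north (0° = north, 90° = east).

090°

The pressure-gradient force points toward the north (bearing 000°).
Geostrophic balance: in the Northern Hemisphere the Coriolis force deflects motion to the right, so the geostrophic wind blows 90° to the right of the pressure-gradient force (low pressure on the left).
Rotating 000° by 90° clockwise gives 090° — the wind blows toward the east.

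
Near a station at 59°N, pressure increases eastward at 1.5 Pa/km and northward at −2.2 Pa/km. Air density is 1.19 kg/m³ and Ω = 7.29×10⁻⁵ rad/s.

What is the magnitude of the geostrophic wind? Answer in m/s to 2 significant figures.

18 m/s

Coriolis parameter at 59°N:
f = 2Ω sin φ = 2 × 7.29×10⁻⁵ × sin 59° = 1.25×10⁻⁴ s⁻¹
Component geostrophic relations (x east, y north):
u_g = −(1/(fρ)) ∂P/∂y,  v_g = (1/(fρ)) ∂P/∂x
u_g = −(−2.2×10⁻³)/(1.25×10⁻⁴ × 1.19) = 14.8 m/s;  v_g = (1.5×10⁻³)/(1.25×10⁻⁴ × 1.19) = 10.1 m/s
|V_g| = √(u_g² + v_g²) = 17.9 m/s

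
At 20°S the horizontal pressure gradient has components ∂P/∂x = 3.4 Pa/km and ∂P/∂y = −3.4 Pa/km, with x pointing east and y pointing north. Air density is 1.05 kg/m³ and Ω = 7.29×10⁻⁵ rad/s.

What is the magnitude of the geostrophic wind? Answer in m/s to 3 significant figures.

91.8 m/s

Coriolis parameter at 20°S:
f = 2Ω sin φ = 2 × 7.29×10⁻⁵ × sin 20° = 4.99×10⁻⁵ s⁻¹
In the Southern Hemisphere f is negative: f = −4.99×10⁻⁵ s⁻¹.
Component geostrophic relations (x east, y north):
u_g = −(1/(fρ)) ∂P/∂y,  v_g = (1/(fρ)) ∂P/∂x
u_g = −(−3.4×10⁻³)/(−4.99×10⁻⁵ × 1.05) = −64.9 m/s;  v_g = (3.4×10⁻³)/(−4.99×10⁻⁵ × 1.05) = −64.9 m/s
|V_g| = √(u_g² + v_g²) = 91.8 m/s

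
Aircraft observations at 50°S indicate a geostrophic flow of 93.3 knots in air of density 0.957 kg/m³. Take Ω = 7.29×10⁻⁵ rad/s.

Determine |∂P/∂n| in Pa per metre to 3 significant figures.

Coriolis parameter at 50°S:
f = 2Ω sin φ = 2 × 7.29×10⁻⁵ × sin 50° = 1.12×10⁻⁴ s⁻¹
Wind speed in SI: 93.3 knots = 48.0 m/s
Geostrophic balance rearranged: |∂P/∂n| = f ρ V_g
|∂P/∂n| = 1.12×10⁻⁴ × 0.957 × 48.0 = 5.13×10⁻³ Pa/m

5.13×10⁻³ Pa/m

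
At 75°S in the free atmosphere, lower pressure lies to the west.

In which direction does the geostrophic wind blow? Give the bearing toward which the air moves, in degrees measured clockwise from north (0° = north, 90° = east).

180°

The pressure-gradient force points toward the west (bearing 270°).
Geostrophic balance: in the Southern Hemisphere the Coriolis force deflects motion to the left, so the geostrophic wind blows 90° to the left of the pressure-gradient force (low pressure on the right).
Rotating 270° by 90° counterclockwise gives 180° — the wind blows toward the south.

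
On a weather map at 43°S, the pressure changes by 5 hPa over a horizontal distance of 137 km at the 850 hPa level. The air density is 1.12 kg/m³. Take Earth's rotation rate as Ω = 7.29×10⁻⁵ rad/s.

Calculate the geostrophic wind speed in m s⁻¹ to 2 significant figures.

33 m s⁻¹

Coriolis parameter at 43°S:
f = 2Ω sin φ = 2 × 7.29×10⁻⁵ × sin 43° = 9.94×10⁻⁵ s⁻¹
Pressure gradient: |∂P/∂n| = 500 Pa / 137000 m = 3.65×10⁻³ Pa/m
Geostrophic balance (pressure-gradient force = Coriolis force):
V_g = (1/(fρ)) |∂P/∂n| = 3.65×10⁻³ / (9.94×10⁻⁵ × 1.12) = 32.8 m/s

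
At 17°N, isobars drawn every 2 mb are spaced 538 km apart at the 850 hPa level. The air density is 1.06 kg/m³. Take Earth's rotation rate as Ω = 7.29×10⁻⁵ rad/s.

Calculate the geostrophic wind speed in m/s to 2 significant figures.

8.2 m/s

Coriolis parameter at 17°N:
f = 2Ω sin φ = 2 × 7.29×10⁻⁵ × sin 17° = 4.26×10⁻⁵ s⁻¹
Pressure gradient: |∂P/∂n| = 200 Pa / 538000 m = 3.72×10⁻⁴ Pa/m
Geostrophic balance (pressure-gradient force = Coriolis force):
V_g = (1/(fρ)) |∂P/∂n| = 3.72×10⁻⁴ / (4.26×10⁻⁵ × 1.06) = 8.23 m/s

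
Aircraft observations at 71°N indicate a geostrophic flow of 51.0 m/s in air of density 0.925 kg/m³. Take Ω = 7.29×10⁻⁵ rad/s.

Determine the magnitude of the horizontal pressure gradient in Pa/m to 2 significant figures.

6.5×10⁻³ Pa/m

Coriolis parameter at 71°N:
f = 2Ω sin φ = 2 × 7.29×10⁻⁵ × sin 71° = 1.38×10⁻⁴ s⁻¹
Geostrophic balance rearranged: |∂P/∂n| = f ρ V_g
|∂P/∂n| = 1.38×10⁻⁴ × 0.925 × 51.0 = 6.50×10⁻³ Pa/m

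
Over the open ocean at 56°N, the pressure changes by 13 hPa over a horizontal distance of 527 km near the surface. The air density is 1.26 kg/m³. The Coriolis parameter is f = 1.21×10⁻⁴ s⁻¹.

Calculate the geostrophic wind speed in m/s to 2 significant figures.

16 m/s

Pressure gradient: |∂P/∂n| = 1300 Pa / 527000 m = 2.47×10⁻³ Pa/m
Geostrophic balance (pressure-gradient force = Coriolis force):
V_g = (1/(fρ)) |∂P/∂n| = 2.47×10⁻³ / (1.21×10⁻⁴ × 1.26) = 16.2 m/s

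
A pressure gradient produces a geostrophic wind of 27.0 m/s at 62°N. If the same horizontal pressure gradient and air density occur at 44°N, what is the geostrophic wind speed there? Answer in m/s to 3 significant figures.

With the same pressure gradient and density, V_g ∝ 1/f ∝ 1/sin φ.
V₂ = V₁ · sin φ₁ / sin φ₂ = 27.0 × sin 62° / sin 44°
V₂ = 27.0 × 0.8829/0.6947 = 34.3 m/s

34.3 m/s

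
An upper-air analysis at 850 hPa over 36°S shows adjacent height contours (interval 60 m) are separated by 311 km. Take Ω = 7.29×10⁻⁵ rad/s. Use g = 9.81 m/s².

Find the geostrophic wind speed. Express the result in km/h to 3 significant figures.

79.5 km/h

Coriolis parameter at 36°S:
f = 2Ω sin φ = 2 × 7.29×10⁻⁵ × sin 36° = 8.57×10⁻⁵ s⁻¹
Height gradient: |∂Z/∂n| = 60 m / 311000 m = 1.93×10⁻⁴
On a pressure surface, geostrophic balance gives V_g = (g/f)|∂Z/∂n|:
V_g = 9.81 × 1.93×10⁻⁴ / 8.57×10⁻⁵ = 22.1 m/s
Converting: 22.1 m/s × 3.6 = 79.5 km/h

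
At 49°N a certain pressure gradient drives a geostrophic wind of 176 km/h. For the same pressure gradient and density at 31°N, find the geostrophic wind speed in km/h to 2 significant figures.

260 km/h

With the same pressure gradient and density, V_g ∝ 1/f ∝ 1/sin φ.
V₂ = V₁ · sin φ₁ / sin φ₂ = 176 × sin 49° / sin 31°
V₂ = 176 × 0.7547/0.5150 = 260 km/h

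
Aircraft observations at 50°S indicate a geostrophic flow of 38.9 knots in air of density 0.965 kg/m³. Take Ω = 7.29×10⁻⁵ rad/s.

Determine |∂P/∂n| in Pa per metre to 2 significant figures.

Coriolis parameter at 50°S:
f = 2Ω sin φ = 2 × 7.29×10⁻⁵ × sin 50° = 1.12×10⁻⁴ s⁻¹
Wind speed in SI: 38.9 knots = 20.0 m/s
Geostrophic balance rearranged: |∂P/∂n| = f ρ V_g
|∂P/∂n| = 1.12×10⁻⁴ × 0.965 × 20.0 = 2.16×10⁻³ Pa/m

2.2×10⁻³ Pa/m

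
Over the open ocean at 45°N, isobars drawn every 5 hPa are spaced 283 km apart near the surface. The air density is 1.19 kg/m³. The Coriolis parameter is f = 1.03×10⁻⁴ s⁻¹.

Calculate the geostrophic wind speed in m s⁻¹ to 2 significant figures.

14 m s⁻¹

Pressure gradient: |∂P/∂n| = 500 Pa / 283000 m = 1.77×10⁻³ Pa/m
Geostrophic balance (pressure-gradient force = Coriolis force):
V_g = (1/(fρ)) |∂P/∂n| = 1.77×10⁻³ / (1.03×10⁻⁴ × 1.19) = 14.4 m/s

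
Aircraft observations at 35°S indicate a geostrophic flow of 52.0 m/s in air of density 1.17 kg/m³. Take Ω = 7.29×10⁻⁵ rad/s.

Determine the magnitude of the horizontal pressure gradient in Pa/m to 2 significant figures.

5.1×10⁻³ Pa/m

Coriolis parameter at 35°S:
f = 2Ω sin φ = 2 × 7.29×10⁻⁵ × sin 35° = 8.36×10⁻⁵ s⁻¹
Geostrophic balance rearranged: |∂P/∂n| = f ρ V_g
|∂P/∂n| = 8.36×10⁻⁵ × 1.17 × 52.0 = 5.09×10⁻³ Pa/m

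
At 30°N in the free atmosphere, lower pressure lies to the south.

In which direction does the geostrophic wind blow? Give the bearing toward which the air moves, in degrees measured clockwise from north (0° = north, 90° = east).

270°

The pressure-gradient force points toward the south (bearing 180°).
Geostrophic balance: in the Northern Hemisphere the Coriolis force deflects motion to the right, so the geostrophic wind blows 90° to the right of the pressure-gradient force (low pressure on the left).
Rotating 180° by 90° clockwise gives 270° — the wind blows toward the west.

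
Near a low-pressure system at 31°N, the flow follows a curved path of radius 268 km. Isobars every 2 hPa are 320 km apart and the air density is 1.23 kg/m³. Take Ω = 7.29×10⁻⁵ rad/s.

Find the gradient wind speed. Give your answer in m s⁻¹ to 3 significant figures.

5.35 m s⁻¹

Coriolis parameter at 31°N:
f = 2Ω sin φ = 2 × 7.29×10⁻⁵ × sin 31° = 7.51×10⁻⁵ s⁻¹
Pressure gradient: |∂P/∂n| = 200 Pa / 320000 m = 6.25×10⁻⁴ Pa/m
Geostrophic speed: V_g = |∂P/∂n|/(fρ) = 6.25×10⁻⁴/(7.51×10⁻⁵ × 1.23) = 6.77 m/s
Around a low, centrifugal force acts outward with Coriolis, so pressure-gradient force balances both:
(1/ρ)|∂P/∂n| = fV + V²/R  →  V² + fR·V − fR·V_g = 0
With fR = 7.51×10⁻⁵ × 268×10³ m = 20.1 m/s:
V = [−fR + √((fR)² + 4 fR V_g)]/2 = [−20.1 + √(20.1² + 4×20.1×6.77)]/2 = 5.35 m/s
Subgeostrophic (V < V_g = 6.77 m/s), as expected around a low.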